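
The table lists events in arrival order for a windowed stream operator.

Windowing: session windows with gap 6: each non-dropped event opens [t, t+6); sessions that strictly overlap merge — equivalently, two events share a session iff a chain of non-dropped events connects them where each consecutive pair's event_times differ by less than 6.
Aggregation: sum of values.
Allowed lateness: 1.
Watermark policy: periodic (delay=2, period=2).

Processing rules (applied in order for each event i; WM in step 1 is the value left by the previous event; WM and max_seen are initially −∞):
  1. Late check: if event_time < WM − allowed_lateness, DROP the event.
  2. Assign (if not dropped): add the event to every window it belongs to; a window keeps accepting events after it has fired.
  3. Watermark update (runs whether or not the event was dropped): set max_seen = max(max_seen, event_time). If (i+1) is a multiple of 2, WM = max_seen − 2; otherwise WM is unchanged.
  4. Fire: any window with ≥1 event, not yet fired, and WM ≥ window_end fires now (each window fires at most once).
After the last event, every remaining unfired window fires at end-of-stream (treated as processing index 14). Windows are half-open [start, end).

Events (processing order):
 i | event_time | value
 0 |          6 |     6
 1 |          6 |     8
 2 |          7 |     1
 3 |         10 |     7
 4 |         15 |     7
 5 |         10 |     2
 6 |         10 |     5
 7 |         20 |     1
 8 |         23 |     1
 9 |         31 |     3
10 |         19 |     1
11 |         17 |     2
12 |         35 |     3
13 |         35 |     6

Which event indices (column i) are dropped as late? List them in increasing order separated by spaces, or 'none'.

i=0 t=6 v=6: → [6,12); WM=−∞
i=1 t=6 v=8: → [6,12); WM=4
i=2 t=7 v=1: → [6,13); WM=4
i=3 t=10 v=7: → [6,16); WM=8
i=4 t=15 v=7: → [6,21); WM=8
i=5 t=10 v=2: → [6,21); WM=13
i=6 t=10 v=5: DROP (t<13-1); WM=13
i=7 t=20 v=1: → [6,26); WM=18
i=8 t=23 v=1: → [6,29); WM=18
i=9 t=31 v=3: → [31,37); WM=29
i=10 t=19 v=1: DROP (t<29-1); WM=29
i=11 t=17 v=2: DROP (t<29-1); WM=29
i=12 t=35 v=3: → [31,41); WM=29
i=13 t=35 v=6: → [31,41); WM=33

6 10 11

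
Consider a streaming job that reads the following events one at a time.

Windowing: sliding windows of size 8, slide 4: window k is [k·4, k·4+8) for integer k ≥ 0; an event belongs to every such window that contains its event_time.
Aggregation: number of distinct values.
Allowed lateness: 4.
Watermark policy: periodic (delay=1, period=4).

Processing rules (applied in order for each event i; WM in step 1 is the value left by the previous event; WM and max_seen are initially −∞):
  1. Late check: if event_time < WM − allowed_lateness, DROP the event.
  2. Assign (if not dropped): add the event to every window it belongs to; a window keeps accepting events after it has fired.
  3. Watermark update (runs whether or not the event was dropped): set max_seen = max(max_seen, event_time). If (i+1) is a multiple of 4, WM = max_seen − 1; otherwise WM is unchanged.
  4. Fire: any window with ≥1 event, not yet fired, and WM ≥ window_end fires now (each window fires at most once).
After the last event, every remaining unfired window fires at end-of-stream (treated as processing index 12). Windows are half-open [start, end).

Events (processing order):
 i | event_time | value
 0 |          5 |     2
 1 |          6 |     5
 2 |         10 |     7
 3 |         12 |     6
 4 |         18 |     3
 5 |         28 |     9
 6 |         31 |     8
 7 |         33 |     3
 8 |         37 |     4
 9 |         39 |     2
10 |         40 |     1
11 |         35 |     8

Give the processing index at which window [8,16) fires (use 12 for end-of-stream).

7

i=0 t=5 v=2: → [4,12),[0,8); WM=−∞
i=1 t=6 v=5: → [4,12),[0,8); WM=−∞
i=2 t=10 v=7: → [8,16),[4,12); WM=−∞
i=3 t=12 v=6: → [12,20),[8,16); WM=11; [0,8) fires=2
i=4 t=18 v=3: → [16,24),[12,20); WM=11
i=5 t=28 v=9: → [28,36),[24,32); WM=11
i=6 t=31 v=8: → [28,36),[24,32); WM=11
i=7 t=33 v=3: → [32,40),[28,36); WM=32; [4,12) fires=3 [8,16) fires=2 [12,20) fires=2 [16,24) fires=1 [24,32) fires=2
i=8 t=37 v=4: → [36,44),[32,40); WM=32
i=9 t=39 v=2: → [36,44),[32,40); WM=32
i=10 t=40 v=1: → [40,48),[36,44); WM=32
i=11 t=35 v=8: → [32,40),[28,36); WM=39; [28,36) fires=3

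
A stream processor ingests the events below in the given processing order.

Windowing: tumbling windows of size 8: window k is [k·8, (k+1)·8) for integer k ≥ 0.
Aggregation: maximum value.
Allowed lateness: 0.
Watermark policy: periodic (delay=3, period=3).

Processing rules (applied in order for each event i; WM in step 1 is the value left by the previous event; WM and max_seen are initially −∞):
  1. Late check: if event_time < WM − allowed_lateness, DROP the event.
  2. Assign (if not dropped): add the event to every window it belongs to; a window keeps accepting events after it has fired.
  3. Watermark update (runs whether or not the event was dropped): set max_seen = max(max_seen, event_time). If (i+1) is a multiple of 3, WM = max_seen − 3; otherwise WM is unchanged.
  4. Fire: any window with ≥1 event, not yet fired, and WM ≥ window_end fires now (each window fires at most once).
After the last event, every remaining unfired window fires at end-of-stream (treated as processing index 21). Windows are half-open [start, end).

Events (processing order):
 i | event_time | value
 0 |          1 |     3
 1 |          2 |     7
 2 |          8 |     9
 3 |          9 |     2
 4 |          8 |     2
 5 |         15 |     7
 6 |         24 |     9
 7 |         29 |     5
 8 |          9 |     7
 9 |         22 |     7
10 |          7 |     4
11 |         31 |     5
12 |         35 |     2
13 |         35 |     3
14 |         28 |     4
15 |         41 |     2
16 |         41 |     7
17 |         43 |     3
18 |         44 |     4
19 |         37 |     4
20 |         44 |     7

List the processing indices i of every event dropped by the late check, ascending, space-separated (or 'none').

i=0 t=1 v=3: → [0,8); WM=−∞
i=1 t=2 v=7: → [0,8); WM=−∞
i=2 t=8 v=9: → [8,16); WM=5
i=3 t=9 v=2: → [8,16); WM=5
i=4 t=8 v=2: → [8,16); WM=5
i=5 t=15 v=7: → [8,16); WM=12; [0,8) fires=7
i=6 t=24 v=9: → [24,32); WM=12
i=7 t=29 v=5: → [24,32); WM=12
i=8 t=9 v=7: DROP (t<12-0); WM=26; [8,16) fires=9
i=9 t=22 v=7: DROP (t<26-0); WM=26
i=10 t=7 v=4: DROP (t<26-0); WM=26
i=11 t=31 v=5: → [24,32); WM=28
i=12 t=35 v=2: → [32,40); WM=28
i=13 t=35 v=3: → [32,40); WM=28
i=14 t=28 v=4: → [24,32); WM=32; [24,32) fires=9
i=15 t=41 v=2: → [40,48); WM=32
i=16 t=41 v=7: → [40,48); WM=32
i=17 t=43 v=3: → [40,48); WM=40; [32,40) fires=3
i=18 t=44 v=4: → [40,48); WM=40
i=19 t=37 v=4: DROP (t<40-0); WM=40
i=20 t=44 v=7: → [40,48); WM=41

8 9 10 19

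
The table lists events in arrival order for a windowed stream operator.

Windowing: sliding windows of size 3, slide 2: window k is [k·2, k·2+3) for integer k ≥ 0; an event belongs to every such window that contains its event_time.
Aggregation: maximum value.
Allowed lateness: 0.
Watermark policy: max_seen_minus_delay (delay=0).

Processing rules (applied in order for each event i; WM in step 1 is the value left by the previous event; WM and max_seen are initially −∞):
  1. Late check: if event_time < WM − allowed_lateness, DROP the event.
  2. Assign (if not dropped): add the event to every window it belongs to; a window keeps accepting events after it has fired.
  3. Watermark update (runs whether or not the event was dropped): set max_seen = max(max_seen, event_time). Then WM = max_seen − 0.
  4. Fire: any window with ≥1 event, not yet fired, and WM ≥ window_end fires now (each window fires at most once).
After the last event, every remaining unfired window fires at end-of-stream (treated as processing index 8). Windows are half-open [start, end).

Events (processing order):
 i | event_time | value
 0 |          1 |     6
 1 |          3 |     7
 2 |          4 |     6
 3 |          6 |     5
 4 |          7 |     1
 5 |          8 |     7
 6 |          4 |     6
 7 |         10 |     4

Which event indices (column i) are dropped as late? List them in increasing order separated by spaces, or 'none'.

i=0 t=1 v=6: → [0,3); WM=1
i=1 t=3 v=7: → [2,5); WM=3; [0,3) fires=6
i=2 t=4 v=6: → [4,7),[2,5); WM=4
i=3 t=6 v=5: → [6,9),[4,7); WM=6; [2,5) fires=7
i=4 t=7 v=1: → [6,9); WM=7; [4,7) fires=6
i=5 t=8 v=7: → [8,11),[6,9); WM=8
i=6 t=4 v=6: DROP (t<8-0); WM=8
i=7 t=10 v=4: → [10,13),[8,11); WM=10; [6,9) fires=7

6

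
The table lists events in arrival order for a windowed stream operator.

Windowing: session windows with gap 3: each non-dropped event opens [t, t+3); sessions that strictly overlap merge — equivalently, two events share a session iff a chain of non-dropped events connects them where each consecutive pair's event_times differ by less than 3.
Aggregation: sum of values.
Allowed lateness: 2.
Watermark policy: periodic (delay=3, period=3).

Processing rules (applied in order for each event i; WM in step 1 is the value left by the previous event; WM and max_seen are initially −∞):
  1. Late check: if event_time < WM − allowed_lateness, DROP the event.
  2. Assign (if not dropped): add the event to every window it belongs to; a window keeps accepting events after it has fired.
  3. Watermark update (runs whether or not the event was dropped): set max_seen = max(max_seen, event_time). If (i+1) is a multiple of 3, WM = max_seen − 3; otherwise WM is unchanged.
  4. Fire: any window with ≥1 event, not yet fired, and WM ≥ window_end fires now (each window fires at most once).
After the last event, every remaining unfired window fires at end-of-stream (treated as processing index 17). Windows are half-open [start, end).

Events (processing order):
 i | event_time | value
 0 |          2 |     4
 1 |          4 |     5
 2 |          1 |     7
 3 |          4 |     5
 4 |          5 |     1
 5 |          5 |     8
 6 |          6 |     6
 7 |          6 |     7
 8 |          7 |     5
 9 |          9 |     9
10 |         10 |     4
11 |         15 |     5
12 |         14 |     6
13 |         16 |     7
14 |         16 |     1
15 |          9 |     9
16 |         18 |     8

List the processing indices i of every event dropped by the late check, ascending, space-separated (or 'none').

15

i=0 t=2 v=4: → [2,5); WM=−∞
i=1 t=4 v=5: → [2,7); WM=−∞
i=2 t=1 v=7: → [1,7); WM=1
i=3 t=4 v=5: → [1,7); WM=1
i=4 t=5 v=1: → [1,8); WM=1
i=5 t=5 v=8: → [1,8); WM=2
i=6 t=6 v=6: → [1,9); WM=2
i=7 t=6 v=7: → [1,9); WM=2
i=8 t=7 v=5: → [1,10); WM=4
i=9 t=9 v=9: → [1,12); WM=4
i=10 t=10 v=4: → [1,13); WM=4
i=11 t=15 v=5: → [15,18); WM=12
i=12 t=14 v=6: → [14,18); WM=12
i=13 t=16 v=7: → [14,19); WM=12
i=14 t=16 v=1: → [14,19); WM=13
i=15 t=9 v=9: DROP (t<13-2); WM=13
i=16 t=18 v=8: → [14,21); WM=13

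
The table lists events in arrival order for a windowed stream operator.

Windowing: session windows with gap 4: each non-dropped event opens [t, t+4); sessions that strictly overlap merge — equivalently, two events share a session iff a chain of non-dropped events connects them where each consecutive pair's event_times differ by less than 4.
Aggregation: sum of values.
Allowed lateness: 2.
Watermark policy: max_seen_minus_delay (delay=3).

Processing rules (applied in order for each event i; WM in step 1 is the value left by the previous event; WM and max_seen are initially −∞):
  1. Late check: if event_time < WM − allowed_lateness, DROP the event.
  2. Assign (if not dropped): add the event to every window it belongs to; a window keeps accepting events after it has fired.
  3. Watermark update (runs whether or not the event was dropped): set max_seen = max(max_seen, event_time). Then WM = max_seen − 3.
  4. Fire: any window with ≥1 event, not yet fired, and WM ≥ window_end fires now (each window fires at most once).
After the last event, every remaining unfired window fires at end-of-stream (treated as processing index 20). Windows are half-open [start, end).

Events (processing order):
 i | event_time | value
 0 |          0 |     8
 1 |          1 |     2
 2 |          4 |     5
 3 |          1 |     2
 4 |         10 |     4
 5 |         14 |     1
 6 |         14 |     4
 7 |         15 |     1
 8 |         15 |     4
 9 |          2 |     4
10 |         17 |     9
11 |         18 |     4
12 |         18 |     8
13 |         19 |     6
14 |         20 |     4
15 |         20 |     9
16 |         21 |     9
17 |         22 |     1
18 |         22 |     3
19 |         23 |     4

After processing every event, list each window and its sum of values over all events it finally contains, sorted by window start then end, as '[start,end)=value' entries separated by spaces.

i=0 t=0 v=8: → [0,4); WM=-3
i=1 t=1 v=2: → [0,5); WM=-2
i=2 t=4 v=5: → [0,8); WM=1
i=3 t=1 v=2: → [0,8); WM=1
i=4 t=10 v=4: → [10,14); WM=7
i=5 t=14 v=1: → [14,18); WM=11
i=6 t=14 v=4: → [14,18); WM=11
i=7 t=15 v=1: → [14,19); WM=12
i=8 t=15 v=4: → [14,19); WM=12
i=9 t=2 v=4: DROP (t<12-2); WM=12
i=10 t=17 v=9: → [14,21); WM=14
i=11 t=18 v=4: → [14,22); WM=15
i=12 t=18 v=8: → [14,22); WM=15
i=13 t=19 v=6: → [14,23); WM=16
i=14 t=20 v=4: → [14,24); WM=17
i=15 t=20 v=9: → [14,24); WM=17
i=16 t=21 v=9: → [14,25); WM=18
i=17 t=22 v=1: → [14,26); WM=19
i=18 t=22 v=3: → [14,26); WM=19
i=19 t=23 v=4: → [14,27); WM=20

[0,8)=17 [10,14)=4 [14,27)=67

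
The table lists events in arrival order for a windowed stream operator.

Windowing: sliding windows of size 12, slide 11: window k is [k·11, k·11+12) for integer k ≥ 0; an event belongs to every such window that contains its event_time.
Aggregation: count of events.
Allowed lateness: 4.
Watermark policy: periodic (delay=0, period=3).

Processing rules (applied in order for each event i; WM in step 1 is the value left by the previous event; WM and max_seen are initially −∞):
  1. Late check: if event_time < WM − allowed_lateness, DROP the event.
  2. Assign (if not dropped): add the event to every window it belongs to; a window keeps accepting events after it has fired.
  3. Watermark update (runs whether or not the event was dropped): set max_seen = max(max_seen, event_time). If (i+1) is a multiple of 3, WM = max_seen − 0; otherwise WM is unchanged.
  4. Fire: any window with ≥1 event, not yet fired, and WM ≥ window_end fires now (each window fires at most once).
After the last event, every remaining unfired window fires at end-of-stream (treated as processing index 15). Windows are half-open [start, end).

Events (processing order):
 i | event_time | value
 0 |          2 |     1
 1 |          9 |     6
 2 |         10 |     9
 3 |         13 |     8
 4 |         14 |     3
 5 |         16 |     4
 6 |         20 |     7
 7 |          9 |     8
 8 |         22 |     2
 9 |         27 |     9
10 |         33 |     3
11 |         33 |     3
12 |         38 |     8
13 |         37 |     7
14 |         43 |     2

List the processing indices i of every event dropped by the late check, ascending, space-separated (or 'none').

7

i=0 t=2 v=1: → [0,12); WM=−∞
i=1 t=9 v=6: → [0,12); WM=−∞
i=2 t=10 v=9: → [0,12); WM=10
i=3 t=13 v=8: → [11,23); WM=10
i=4 t=14 v=3: → [11,23); WM=10
i=5 t=16 v=4: → [11,23); WM=16; [0,12) fires=3
i=6 t=20 v=7: → [11,23); WM=16
i=7 t=9 v=8: DROP (t<16-4); WM=16
i=8 t=22 v=2: → [22,34),[11,23); WM=22
i=9 t=27 v=9: → [22,34); WM=22
i=10 t=33 v=3: → [33,45),[22,34); WM=22
i=11 t=33 v=3: → [33,45),[22,34); WM=33; [11,23) fires=5
i=12 t=38 v=8: → [33,45); WM=33
i=13 t=37 v=7: → [33,45); WM=33
i=14 t=43 v=2: → [33,45); WM=43; [22,34) fires=4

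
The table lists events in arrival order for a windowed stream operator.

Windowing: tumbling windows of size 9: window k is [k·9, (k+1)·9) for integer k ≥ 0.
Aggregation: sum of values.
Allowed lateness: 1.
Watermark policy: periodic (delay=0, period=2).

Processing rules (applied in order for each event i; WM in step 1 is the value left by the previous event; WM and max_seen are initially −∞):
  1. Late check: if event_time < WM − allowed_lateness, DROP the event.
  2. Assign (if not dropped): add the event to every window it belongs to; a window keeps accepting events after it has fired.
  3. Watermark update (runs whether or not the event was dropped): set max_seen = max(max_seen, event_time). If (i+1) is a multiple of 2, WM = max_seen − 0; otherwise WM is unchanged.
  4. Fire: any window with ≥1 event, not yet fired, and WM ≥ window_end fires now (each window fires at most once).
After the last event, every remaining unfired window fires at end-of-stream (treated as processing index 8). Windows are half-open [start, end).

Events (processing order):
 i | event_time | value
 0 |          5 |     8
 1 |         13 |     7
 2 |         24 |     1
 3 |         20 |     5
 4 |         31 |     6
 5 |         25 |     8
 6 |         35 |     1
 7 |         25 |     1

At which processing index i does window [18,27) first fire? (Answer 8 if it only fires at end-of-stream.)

5

i=0 t=5 v=8: → [0,9); WM=−∞
i=1 t=13 v=7: → [9,18); WM=13; [0,9) fires=8
i=2 t=24 v=1: → [18,27); WM=13
i=3 t=20 v=5: → [18,27); WM=24; [9,18) fires=7
i=4 t=31 v=6: → [27,36); WM=24
i=5 t=25 v=8: → [18,27); WM=31; [18,27) fires=14
i=6 t=35 v=1: → [27,36); WM=31
i=7 t=25 v=1: DROP (t<31-1); WM=35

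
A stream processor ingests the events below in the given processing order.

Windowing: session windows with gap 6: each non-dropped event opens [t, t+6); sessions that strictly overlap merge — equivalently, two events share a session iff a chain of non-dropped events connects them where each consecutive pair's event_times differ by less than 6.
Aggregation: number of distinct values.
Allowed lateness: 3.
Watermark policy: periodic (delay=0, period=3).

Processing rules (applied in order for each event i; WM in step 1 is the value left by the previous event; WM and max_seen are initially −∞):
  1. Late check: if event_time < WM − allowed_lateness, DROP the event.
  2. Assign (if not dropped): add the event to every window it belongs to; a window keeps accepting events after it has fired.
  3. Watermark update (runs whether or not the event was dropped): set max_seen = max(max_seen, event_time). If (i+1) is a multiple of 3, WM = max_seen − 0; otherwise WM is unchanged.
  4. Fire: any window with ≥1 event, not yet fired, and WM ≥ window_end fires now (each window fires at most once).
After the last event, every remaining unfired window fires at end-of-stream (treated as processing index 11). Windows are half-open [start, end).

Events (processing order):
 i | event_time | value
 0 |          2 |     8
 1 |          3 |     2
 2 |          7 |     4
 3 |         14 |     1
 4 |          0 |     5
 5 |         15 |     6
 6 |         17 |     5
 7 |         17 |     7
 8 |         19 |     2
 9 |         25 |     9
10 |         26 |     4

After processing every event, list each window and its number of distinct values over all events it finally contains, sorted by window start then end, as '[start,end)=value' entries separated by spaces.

i=0 t=2 v=8: → [2,8); WM=−∞
i=1 t=3 v=2: → [2,9); WM=−∞
i=2 t=7 v=4: → [2,13); WM=7
i=3 t=14 v=1: → [14,20); WM=7
i=4 t=0 v=5: DROP (t<7-3); WM=7
i=5 t=15 v=6: → [14,21); WM=15
i=6 t=17 v=5: → [14,23); WM=15
i=7 t=17 v=7: → [14,23); WM=15
i=8 t=19 v=2: → [14,25); WM=19
i=9 t=25 v=9: → [25,31); WM=19
i=10 t=26 v=4: → [25,32); WM=19

[2,13)=3 [14,25)=5 [25,32)=2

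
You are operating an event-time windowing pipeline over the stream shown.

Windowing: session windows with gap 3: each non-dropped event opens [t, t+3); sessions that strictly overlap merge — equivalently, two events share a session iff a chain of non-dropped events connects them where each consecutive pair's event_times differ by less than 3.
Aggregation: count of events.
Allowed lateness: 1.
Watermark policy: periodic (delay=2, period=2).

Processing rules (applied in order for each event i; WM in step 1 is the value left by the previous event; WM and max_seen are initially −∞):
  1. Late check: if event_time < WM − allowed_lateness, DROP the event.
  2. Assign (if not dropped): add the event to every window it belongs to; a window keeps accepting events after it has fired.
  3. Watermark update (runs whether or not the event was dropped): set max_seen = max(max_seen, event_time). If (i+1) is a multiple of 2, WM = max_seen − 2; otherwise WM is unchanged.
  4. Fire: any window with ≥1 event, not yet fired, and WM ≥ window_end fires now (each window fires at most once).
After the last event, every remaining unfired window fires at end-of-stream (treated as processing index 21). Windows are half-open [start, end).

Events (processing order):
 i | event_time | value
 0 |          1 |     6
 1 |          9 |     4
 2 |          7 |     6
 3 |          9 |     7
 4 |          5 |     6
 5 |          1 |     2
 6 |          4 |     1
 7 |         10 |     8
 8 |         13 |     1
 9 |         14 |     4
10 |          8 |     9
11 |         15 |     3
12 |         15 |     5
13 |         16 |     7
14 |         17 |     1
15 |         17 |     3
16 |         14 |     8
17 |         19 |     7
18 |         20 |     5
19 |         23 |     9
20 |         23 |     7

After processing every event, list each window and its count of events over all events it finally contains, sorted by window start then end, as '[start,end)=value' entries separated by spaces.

i=0 t=1 v=6: → [1,4); WM=−∞
i=1 t=9 v=4: → [9,12); WM=7
i=2 t=7 v=6: → [7,12); WM=7
i=3 t=9 v=7: → [7,12); WM=7
i=4 t=5 v=6: DROP (t<7-1); WM=7
i=5 t=1 v=2: DROP (t<7-1); WM=7
i=6 t=4 v=1: DROP (t<7-1); WM=7
i=7 t=10 v=8: → [7,13); WM=8
i=8 t=13 v=1: → [13,16); WM=8
i=9 t=14 v=4: → [13,17); WM=12
i=10 t=8 v=9: DROP (t<12-1); WM=12
i=11 t=15 v=3: → [13,18); WM=13
i=12 t=15 v=5: → [13,18); WM=13
i=13 t=16 v=7: → [13,19); WM=14
i=14 t=17 v=1: → [13,20); WM=14
i=15 t=17 v=3: → [13,20); WM=15
i=16 t=14 v=8: → [13,20); WM=15
i=17 t=19 v=7: → [13,22); WM=17
i=18 t=20 v=5: → [13,23); WM=17
i=19 t=23 v=9: → [23,26); WM=21
i=20 t=23 v=7: → [23,26); WM=21

[1,4)=1 [7,13)=4 [13,23)=10 [23,26)=2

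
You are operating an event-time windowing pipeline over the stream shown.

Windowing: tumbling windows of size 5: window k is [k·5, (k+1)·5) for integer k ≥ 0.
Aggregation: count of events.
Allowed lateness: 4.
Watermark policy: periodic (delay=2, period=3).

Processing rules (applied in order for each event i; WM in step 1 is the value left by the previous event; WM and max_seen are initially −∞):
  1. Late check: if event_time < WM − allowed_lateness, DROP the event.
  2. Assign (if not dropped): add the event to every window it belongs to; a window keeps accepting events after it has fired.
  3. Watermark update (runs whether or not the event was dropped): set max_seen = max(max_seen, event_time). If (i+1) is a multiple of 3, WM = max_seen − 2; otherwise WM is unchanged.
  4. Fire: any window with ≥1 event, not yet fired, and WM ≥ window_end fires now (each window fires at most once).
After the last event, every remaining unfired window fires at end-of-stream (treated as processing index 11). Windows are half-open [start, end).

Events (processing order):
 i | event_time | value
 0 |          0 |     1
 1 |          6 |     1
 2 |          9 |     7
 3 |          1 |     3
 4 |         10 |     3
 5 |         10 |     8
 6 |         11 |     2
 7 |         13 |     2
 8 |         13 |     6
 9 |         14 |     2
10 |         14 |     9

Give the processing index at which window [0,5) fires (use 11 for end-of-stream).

2

i=0 t=0 v=1: → [0,5); WM=−∞
i=1 t=6 v=1: → [5,10); WM=−∞
i=2 t=9 v=7: → [5,10); WM=7; [0,5) fires=1
i=3 t=1 v=3: DROP (t<7-4); WM=7
i=4 t=10 v=3: → [10,15); WM=7
i=5 t=10 v=8: → [10,15); WM=8
i=6 t=11 v=2: → [10,15); WM=8
i=7 t=13 v=2: → [10,15); WM=8
i=8 t=13 v=6: → [10,15); WM=11; [5,10) fires=2
i=9 t=14 v=2: → [10,15); WM=11
i=10 t=14 v=9: → [10,15); WM=11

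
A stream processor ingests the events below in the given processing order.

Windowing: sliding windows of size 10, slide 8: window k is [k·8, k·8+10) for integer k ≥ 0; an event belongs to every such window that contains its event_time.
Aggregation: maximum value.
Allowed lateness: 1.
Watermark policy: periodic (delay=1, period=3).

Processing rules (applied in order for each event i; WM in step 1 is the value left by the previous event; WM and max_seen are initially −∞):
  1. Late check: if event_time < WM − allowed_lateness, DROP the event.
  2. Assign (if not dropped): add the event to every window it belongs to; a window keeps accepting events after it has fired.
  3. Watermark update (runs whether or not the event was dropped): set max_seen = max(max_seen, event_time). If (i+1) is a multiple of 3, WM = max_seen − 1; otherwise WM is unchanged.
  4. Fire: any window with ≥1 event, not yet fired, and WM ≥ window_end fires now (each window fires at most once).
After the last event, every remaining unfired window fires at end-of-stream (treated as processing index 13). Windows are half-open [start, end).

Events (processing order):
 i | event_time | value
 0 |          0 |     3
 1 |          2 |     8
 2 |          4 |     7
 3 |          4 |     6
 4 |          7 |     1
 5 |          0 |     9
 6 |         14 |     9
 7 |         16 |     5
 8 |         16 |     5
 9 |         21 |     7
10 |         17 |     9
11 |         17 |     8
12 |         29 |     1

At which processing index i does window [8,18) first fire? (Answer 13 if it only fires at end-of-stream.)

i=0 t=0 v=3: → [0,10); WM=−∞
i=1 t=2 v=8: → [0,10); WM=−∞
i=2 t=4 v=7: → [0,10); WM=3
i=3 t=4 v=6: → [0,10); WM=3
i=4 t=7 v=1: → [0,10); WM=3
i=5 t=0 v=9: DROP (t<3-1); WM=6
i=6 t=14 v=9: → [8,18); WM=6
i=7 t=16 v=5: → [16,26),[8,18); WM=6
i=8 t=16 v=5: → [16,26),[8,18); WM=15; [0,10) fires=8
i=9 t=21 v=7: → [16,26); WM=15
i=10 t=17 v=9: → [16,26),[8,18); WM=15
i=11 t=17 v=8: → [16,26),[8,18); WM=20; [8,18) fires=9
i=12 t=29 v=1: → [24,34); WM=20

11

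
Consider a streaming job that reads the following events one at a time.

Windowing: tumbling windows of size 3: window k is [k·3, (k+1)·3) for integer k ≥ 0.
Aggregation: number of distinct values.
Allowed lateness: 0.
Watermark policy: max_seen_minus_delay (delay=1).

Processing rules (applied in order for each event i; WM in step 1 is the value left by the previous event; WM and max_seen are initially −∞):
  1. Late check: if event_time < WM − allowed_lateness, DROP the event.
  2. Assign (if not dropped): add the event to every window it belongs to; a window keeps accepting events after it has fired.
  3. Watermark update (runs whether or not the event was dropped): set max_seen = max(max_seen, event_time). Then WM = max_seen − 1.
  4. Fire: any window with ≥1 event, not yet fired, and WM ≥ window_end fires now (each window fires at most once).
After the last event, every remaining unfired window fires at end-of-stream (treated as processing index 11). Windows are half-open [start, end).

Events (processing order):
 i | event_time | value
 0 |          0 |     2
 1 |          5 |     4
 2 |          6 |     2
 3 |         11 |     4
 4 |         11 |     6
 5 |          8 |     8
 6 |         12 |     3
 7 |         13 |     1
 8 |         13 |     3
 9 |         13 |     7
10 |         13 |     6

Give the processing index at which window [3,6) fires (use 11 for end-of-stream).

3

i=0 t=0 v=2: → [0,3); WM=-1
i=1 t=5 v=4: → [3,6); WM=4; [0,3) fires=1
i=2 t=6 v=2: → [6,9); WM=5
i=3 t=11 v=4: → [9,12); WM=10; [3,6) fires=1 [6,9) fires=1
i=4 t=11 v=6: → [9,12); WM=10
i=5 t=8 v=8: DROP (t<10-0); WM=10
i=6 t=12 v=3: → [12,15); WM=11
i=7 t=13 v=1: → [12,15); WM=12; [9,12) fires=2
i=8 t=13 v=3: → [12,15); WM=12
i=9 t=13 v=7: → [12,15); WM=12
i=10 t=13 v=6: → [12,15); WM=12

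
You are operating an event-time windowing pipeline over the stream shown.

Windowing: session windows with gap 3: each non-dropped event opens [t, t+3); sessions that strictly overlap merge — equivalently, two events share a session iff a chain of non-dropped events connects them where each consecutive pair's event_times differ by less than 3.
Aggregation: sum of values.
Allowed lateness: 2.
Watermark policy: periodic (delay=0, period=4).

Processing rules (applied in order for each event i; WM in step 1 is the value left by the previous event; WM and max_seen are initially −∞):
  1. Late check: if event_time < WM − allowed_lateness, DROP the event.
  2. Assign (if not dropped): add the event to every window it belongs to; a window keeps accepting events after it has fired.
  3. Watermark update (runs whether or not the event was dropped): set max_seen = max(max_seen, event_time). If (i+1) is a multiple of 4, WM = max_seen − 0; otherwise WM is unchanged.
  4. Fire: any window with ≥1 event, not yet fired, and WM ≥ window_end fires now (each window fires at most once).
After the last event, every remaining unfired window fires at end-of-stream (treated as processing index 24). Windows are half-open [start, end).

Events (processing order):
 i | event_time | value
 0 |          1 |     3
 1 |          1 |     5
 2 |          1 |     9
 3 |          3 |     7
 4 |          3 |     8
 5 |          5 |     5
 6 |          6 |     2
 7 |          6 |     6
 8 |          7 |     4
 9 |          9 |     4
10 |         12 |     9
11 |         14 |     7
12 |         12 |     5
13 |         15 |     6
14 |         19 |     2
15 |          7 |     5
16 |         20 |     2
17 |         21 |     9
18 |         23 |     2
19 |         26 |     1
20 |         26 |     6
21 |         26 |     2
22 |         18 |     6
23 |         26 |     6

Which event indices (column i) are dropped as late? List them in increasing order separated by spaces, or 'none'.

i=0 t=1 v=3: → [1,4); WM=−∞
i=1 t=1 v=5: → [1,4); WM=−∞
i=2 t=1 v=9: → [1,4); WM=−∞
i=3 t=3 v=7: → [1,6); WM=3
i=4 t=3 v=8: → [1,6); WM=3
i=5 t=5 v=5: → [1,8); WM=3
i=6 t=6 v=2: → [1,9); WM=3
i=7 t=6 v=6: → [1,9); WM=6
i=8 t=7 v=4: → [1,10); WM=6
i=9 t=9 v=4: → [1,12); WM=6
i=10 t=12 v=9: → [12,15); WM=6
i=11 t=14 v=7: → [12,17); WM=14
i=12 t=12 v=5: → [12,17); WM=14
i=13 t=15 v=6: → [12,18); WM=14
i=14 t=19 v=2: → [19,22); WM=14
i=15 t=7 v=5: DROP (t<14-2); WM=19
i=16 t=20 v=2: → [19,23); WM=19
i=17 t=21 v=9: → [19,24); WM=19
i=18 t=23 v=2: → [19,26); WM=19
i=19 t=26 v=1: → [26,29); WM=26
i=20 t=26 v=6: → [26,29); WM=26
i=21 t=26 v=2: → [26,29); WM=26
i=22 t=18 v=6: DROP (t<26-2); WM=26
i=23 t=26 v=6: → [26,29); WM=26

15 22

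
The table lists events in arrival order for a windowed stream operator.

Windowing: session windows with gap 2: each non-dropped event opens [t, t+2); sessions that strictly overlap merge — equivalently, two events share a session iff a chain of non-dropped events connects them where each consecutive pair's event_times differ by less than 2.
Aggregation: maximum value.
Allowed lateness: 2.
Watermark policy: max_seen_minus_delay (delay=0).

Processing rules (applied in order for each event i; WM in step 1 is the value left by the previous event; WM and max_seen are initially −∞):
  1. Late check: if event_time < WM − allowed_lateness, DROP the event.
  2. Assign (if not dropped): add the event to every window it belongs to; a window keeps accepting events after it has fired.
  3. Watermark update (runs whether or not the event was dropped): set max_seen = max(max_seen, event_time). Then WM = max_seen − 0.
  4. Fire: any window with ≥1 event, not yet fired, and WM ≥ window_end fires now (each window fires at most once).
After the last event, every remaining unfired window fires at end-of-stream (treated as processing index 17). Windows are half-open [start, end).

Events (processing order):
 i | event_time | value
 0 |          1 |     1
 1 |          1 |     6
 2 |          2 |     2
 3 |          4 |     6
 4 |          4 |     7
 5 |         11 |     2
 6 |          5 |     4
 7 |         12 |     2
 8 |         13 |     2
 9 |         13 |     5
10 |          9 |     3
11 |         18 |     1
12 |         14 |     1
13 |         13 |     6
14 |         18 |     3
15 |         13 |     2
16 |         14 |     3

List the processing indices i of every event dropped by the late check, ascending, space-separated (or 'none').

6 10 12 13 15 16

i=0 t=1 v=1: → [1,3); WM=1
i=1 t=1 v=6: → [1,3); WM=1
i=2 t=2 v=2: → [1,4); WM=2
i=3 t=4 v=6: → [4,6); WM=4
i=4 t=4 v=7: → [4,6); WM=4
i=5 t=11 v=2: → [11,13); WM=11
i=6 t=5 v=4: DROP (t<11-2); WM=11
i=7 t=12 v=2: → [11,14); WM=12
i=8 t=13 v=2: → [11,15); WM=13
i=9 t=13 v=5: → [11,15); WM=13
i=10 t=9 v=3: DROP (t<13-2); WM=13
i=11 t=18 v=1: → [18,20); WM=18
i=12 t=14 v=1: DROP (t<18-2); WM=18
i=13 t=13 v=6: DROP (t<18-2); WM=18
i=14 t=18 v=3: → [18,20); WM=18
i=15 t=13 v=2: DROP (t<18-2); WM=18
i=16 t=14 v=3: DROP (t<18-2); WM=18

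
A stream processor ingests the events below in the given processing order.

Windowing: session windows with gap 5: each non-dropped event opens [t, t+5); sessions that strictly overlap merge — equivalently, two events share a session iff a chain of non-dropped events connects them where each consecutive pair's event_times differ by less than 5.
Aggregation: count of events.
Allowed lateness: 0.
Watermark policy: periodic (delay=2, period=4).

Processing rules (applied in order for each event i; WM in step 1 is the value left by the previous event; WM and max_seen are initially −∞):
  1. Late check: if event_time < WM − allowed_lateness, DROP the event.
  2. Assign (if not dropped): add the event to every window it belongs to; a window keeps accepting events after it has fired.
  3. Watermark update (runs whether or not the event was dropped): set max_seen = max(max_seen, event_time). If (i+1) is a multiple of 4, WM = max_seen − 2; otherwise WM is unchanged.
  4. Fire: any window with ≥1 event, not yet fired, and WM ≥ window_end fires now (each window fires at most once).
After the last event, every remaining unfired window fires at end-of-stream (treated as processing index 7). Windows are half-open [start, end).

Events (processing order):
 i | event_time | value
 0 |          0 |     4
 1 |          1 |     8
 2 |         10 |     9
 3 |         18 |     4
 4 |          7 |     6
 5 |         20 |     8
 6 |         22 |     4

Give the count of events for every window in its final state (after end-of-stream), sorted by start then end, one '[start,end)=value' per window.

i=0 t=0 v=4: → [0,5); WM=−∞
i=1 t=1 v=8: → [0,6); WM=−∞
i=2 t=10 v=9: → [10,15); WM=−∞
i=3 t=18 v=4: → [18,23); WM=16
i=4 t=7 v=6: DROP (t<16-0); WM=16
i=5 t=20 v=8: → [18,25); WM=16
i=6 t=22 v=4: → [18,27); WM=16

[0,6)=2 [10,15)=1 [18,27)=3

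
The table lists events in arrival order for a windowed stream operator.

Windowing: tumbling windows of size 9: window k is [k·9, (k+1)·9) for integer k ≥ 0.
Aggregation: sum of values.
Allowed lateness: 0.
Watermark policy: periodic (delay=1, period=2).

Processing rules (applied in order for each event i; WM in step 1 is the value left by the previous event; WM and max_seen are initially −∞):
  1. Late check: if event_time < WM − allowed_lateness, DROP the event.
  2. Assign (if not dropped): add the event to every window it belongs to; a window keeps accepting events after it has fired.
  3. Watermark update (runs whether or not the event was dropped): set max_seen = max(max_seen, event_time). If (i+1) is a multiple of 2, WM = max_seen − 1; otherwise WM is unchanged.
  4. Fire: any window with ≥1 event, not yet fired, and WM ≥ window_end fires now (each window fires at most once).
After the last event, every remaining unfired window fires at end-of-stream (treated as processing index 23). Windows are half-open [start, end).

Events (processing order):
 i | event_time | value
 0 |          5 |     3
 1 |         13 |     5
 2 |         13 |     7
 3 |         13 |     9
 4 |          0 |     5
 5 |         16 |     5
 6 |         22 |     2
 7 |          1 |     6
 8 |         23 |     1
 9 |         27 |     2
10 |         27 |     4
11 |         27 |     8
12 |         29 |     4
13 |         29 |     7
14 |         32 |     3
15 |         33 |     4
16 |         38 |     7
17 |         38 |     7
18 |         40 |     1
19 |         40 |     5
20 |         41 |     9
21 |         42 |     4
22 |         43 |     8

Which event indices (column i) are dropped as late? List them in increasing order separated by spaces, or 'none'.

4 7

i=0 t=5 v=3: → [0,9); WM=−∞
i=1 t=13 v=5: → [9,18); WM=12; [0,9) fires=3
i=2 t=13 v=7: → [9,18); WM=12
i=3 t=13 v=9: → [9,18); WM=12
i=4 t=0 v=5: DROP (t<12-0); WM=12
i=5 t=16 v=5: → [9,18); WM=15
i=6 t=22 v=2: → [18,27); WM=15
i=7 t=1 v=6: DROP (t<15-0); WM=21; [9,18) fires=26
i=8 t=23 v=1: → [18,27); WM=21
i=9 t=27 v=2: → [27,36); WM=26
i=10 t=27 v=4: → [27,36); WM=26
i=11 t=27 v=8: → [27,36); WM=26
i=12 t=29 v=4: → [27,36); WM=26
i=13 t=29 v=7: → [27,36); WM=28; [18,27) fires=3
i=14 t=32 v=3: → [27,36); WM=28
i=15 t=33 v=4: → [27,36); WM=32
i=16 t=38 v=7: → [36,45); WM=32
i=17 t=38 v=7: → [36,45); WM=37; [27,36) fires=32
i=18 t=40 v=1: → [36,45); WM=37
i=19 t=40 v=5: → [36,45); WM=39
i=20 t=41 v=9: → [36,45); WM=39
i=21 t=42 v=4: → [36,45); WM=41
i=22 t=43 v=8: → [36,45); WM=41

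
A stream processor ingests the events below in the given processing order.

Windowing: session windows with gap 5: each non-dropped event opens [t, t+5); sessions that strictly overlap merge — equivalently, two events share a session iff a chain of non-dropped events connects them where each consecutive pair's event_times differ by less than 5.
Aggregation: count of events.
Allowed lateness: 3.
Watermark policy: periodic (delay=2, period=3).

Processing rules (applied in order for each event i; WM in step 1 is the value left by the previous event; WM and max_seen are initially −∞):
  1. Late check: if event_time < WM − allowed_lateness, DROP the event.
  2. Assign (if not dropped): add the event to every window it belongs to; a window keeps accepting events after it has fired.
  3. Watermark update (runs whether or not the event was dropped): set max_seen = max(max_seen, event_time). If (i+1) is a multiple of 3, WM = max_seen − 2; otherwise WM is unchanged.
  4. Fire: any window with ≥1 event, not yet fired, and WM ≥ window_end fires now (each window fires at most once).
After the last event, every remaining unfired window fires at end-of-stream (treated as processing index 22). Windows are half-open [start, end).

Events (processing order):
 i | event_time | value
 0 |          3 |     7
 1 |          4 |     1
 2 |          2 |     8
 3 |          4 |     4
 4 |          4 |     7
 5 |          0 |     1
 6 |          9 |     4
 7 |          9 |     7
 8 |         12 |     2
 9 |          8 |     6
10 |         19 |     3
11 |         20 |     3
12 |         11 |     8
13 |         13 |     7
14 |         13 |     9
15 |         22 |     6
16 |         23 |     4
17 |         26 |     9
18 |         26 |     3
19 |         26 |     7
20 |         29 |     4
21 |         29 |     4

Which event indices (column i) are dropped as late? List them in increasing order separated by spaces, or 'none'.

i=0 t=3 v=7: → [3,8); WM=−∞
i=1 t=4 v=1: → [3,9); WM=−∞
i=2 t=2 v=8: → [2,9); WM=2
i=3 t=4 v=4: → [2,9); WM=2
i=4 t=4 v=7: → [2,9); WM=2
i=5 t=0 v=1: → [0,9); WM=2
i=6 t=9 v=4: → [9,14); WM=2
i=7 t=9 v=7: → [9,14); WM=2
i=8 t=12 v=2: → [9,17); WM=10
i=9 t=8 v=6: → [0,17); WM=10
i=10 t=19 v=3: → [19,24); WM=10
i=11 t=20 v=3: → [19,25); WM=18
i=12 t=11 v=8: DROP (t<18-3); WM=18
i=13 t=13 v=7: DROP (t<18-3); WM=18
i=14 t=13 v=9: DROP (t<18-3); WM=18
i=15 t=22 v=6: → [19,27); WM=18
i=16 t=23 v=4: → [19,28); WM=18
i=17 t=26 v=9: → [19,31); WM=24
i=18 t=26 v=3: → [19,31); WM=24
i=19 t=26 v=7: → [19,31); WM=24
i=20 t=29 v=4: → [19,34); WM=27
i=21 t=29 v=4: → [19,34); WM=27

12 13 14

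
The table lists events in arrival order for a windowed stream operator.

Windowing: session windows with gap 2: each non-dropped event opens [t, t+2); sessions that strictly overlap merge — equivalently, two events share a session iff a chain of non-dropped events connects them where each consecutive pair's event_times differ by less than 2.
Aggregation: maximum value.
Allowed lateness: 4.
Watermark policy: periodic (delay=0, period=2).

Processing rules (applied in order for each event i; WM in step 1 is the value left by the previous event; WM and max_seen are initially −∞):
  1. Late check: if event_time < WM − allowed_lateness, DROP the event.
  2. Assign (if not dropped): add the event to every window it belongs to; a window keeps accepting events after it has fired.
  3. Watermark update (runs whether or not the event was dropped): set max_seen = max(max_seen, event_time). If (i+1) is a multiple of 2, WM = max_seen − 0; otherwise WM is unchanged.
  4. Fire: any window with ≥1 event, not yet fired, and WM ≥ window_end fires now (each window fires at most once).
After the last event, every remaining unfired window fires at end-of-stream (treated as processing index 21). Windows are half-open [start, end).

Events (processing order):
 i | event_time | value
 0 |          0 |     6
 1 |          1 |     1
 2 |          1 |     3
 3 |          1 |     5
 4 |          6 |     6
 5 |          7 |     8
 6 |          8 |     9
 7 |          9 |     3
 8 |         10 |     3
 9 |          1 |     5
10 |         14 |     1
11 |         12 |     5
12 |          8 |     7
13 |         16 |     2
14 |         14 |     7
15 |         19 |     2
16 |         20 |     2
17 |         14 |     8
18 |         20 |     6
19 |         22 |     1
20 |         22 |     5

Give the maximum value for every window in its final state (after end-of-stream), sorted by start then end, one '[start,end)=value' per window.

[0,3)=6 [6,12)=9 [12,14)=5 [14,16)=7 [16,18)=2 [19,22)=6 [22,24)=5

i=0 t=0 v=6: → [0,2); WM=−∞
i=1 t=1 v=1: → [0,3); WM=1
i=2 t=1 v=3: → [0,3); WM=1
i=3 t=1 v=5: → [0,3); WM=1
i=4 t=6 v=6: → [6,8); WM=1
i=5 t=7 v=8: → [6,9); WM=7
i=6 t=8 v=9: → [6,10); WM=7
i=7 t=9 v=3: → [6,11); WM=9
i=8 t=10 v=3: → [6,12); WM=9
i=9 t=1 v=5: DROP (t<9-4); WM=10
i=10 t=14 v=1: → [14,16); WM=10
i=11 t=12 v=5: → [12,14); WM=14
i=12 t=8 v=7: DROP (t<14-4); WM=14
i=13 t=16 v=2: → [16,18); WM=16
i=14 t=14 v=7: → [14,16); WM=16
i=15 t=19 v=2: → [19,21); WM=19
i=16 t=20 v=2: → [19,22); WM=19
i=17 t=14 v=8: DROP (t<19-4); WM=20
i=18 t=20 v=6: → [19,22); WM=20
i=19 t=22 v=1: → [22,24); WM=22
i=20 t=22 v=5: → [22,24); WM=22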